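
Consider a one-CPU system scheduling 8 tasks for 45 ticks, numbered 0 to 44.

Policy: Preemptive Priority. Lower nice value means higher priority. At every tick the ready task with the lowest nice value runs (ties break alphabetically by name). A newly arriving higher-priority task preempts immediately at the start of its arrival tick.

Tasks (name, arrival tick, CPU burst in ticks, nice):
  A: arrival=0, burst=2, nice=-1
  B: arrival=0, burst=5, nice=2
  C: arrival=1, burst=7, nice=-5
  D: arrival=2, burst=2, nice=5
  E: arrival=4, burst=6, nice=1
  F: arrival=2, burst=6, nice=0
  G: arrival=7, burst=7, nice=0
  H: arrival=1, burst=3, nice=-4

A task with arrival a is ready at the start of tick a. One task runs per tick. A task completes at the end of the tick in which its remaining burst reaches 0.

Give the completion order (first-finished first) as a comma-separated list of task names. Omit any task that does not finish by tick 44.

t=0: ready={A,B} → run A
t=1: ready={A,B,C,H} → run C
t=2: ready={A,B,C,D,F,H} → run C
t=3: ready={A,B,C,D,F,H} → run C
t=4: ready={A,B,C,D,E,F,H} → run C
t=5: ready={A,B,C,D,E,F,H} → run C
t=6: ready={A,B,C,D,E,F,H} → run C
t=7: ready={A,B,C,D,E,F,G,H} → run C
t=8: ready={A,B,D,E,F,G,H} → run H
t=9: ready={A,B,D,E,F,G,H} → run H
t=10: ready={A,B,D,E,F,G,H} → run H
t=11: ready={A,B,D,E,F,G} → run A
t=12: ready={B,D,E,F,G} → run F
t=13: ready={B,D,E,F,G} → run F
t=14: ready={B,D,E,F,G} → run F
t=15: ready={B,D,E,F,G} → run F
t=16: ready={B,D,E,F,G} → run F
t=17: ready={B,D,E,F,G} → run F
t=18: ready={B,D,E,G} → run G
t=19: ready={B,D,E,G} → run G
t=20: ready={B,D,E,G} → run G
t=21: ready={B,D,E,G} → run G
t=22: ready={B,D,E,G} → run G
t=23: ready={B,D,E,G} → run G
t=24: ready={B,D,E,G} → run G
t=25: ready={B,D,E} → run E
t=26: ready={B,D,E} → run E
t=27: ready={B,D,E} → run E
t=28: ready={B,D,E} → run E
t=29: ready={B,D,E} → run E
t=30: ready={B,D,E} → run E
t=31: ready={B,D} → run B
t=32: ready={B,D} → run B
t=33: ready={B,D} → run B
t=34: ready={B,D} → run B
t=35: ready={B,D} → run B
t=36: ready={D} → run D
t=37: ready={D} → run D
t=38: (idle)
t=39: (idle)
t=40: (idle)
t=41: (idle)
t=42: (idle)
t=43: (idle)
t=44: (idle)

completion order = C, H, A, F, G, E, B, D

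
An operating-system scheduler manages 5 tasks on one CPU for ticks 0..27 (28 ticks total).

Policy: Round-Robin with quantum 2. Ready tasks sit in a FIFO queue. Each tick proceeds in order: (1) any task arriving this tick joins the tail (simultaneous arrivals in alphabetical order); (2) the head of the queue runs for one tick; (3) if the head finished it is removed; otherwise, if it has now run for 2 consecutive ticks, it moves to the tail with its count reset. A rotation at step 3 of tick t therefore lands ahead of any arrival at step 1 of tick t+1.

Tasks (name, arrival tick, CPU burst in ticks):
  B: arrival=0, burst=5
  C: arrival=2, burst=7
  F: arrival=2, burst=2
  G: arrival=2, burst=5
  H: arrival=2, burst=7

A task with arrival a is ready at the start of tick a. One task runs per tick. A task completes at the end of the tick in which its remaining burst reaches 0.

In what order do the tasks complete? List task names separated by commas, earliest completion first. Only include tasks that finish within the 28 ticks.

completion order = F, B, G, C, H

t=0: queue=[B] q_used=0 → run B
t=1: queue=[B] q_used=1 → run B
t=2: queue=[B,C,F,G,H] q_used=0 → run B
t=3: queue=[B,C,F,G,H] q_used=1 → run B
t=4: queue=[C,F,G,H,B] q_used=0 → run C
t=5: queue=[C,F,G,H,B] q_used=1 → run C
t=6: queue=[F,G,H,B,C] q_used=0 → run F
t=7: queue=[F,G,H,B,C] q_used=1 → run F
t=8: queue=[G,H,B,C] q_used=0 → run G
t=9: queue=[G,H,B,C] q_used=1 → run G
t=10: queue=[H,B,C,G] q_used=0 → run H
t=11: queue=[H,B,C,G] q_used=1 → run H
t=12: queue=[B,C,G,H] q_used=0 → run B
t=13: queue=[C,G,H] q_used=0 → run C
t=14: queue=[C,G,H] q_used=1 → run C
t=15: queue=[G,H,C] q_used=0 → run G
t=16: queue=[G,H,C] q_used=1 → run G
t=17: queue=[H,C,G] q_used=0 → run H
t=18: queue=[H,C,G] q_used=1 → run H
t=19: queue=[C,G,H] q_used=0 → run C
t=20: queue=[C,G,H] q_used=1 → run C
t=21: queue=[G,H,C] q_used=0 → run G
t=22: queue=[H,C] q_used=0 → run H
t=23: queue=[H,C] q_used=1 → run H
t=24: queue=[C,H] q_used=0 → run C
t=25: queue=[H] q_used=0 → run H
t=26: (idle)
t=27: (idle)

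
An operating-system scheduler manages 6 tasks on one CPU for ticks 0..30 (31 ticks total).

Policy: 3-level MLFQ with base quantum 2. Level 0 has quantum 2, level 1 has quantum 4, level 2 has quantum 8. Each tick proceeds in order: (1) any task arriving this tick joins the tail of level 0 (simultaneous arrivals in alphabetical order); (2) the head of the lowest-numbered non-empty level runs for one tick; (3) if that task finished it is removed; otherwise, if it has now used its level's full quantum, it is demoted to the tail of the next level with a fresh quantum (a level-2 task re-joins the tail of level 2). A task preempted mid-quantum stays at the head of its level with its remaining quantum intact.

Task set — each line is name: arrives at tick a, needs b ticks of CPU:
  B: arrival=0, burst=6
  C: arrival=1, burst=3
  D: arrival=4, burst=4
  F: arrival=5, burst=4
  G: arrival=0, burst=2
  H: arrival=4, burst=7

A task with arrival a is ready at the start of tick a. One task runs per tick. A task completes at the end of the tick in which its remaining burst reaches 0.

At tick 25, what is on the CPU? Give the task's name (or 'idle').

t=0: L0/L1/L2 = BG/-/- → run B
t=1: L0/L1/L2 = BGC/-/- → run B
t=2: L0/L1/L2 = GC/B/- → run G
t=3: L0/L1/L2 = GC/B/- → run G
t=4: L0/L1/L2 = CDH/B/- → run C
t=5: L0/L1/L2 = CDHF/B/- → run C
t=6: L0/L1/L2 = DHF/BC/- → run D
t=7: L0/L1/L2 = DHF/BC/- → run D
t=8: L0/L1/L2 = HF/BCD/- → run H
t=9: L0/L1/L2 = HF/BCD/- → run H
t=10: L0/L1/L2 = F/BCDH/- → run F
t=11: L0/L1/L2 = F/BCDH/- → run F
t=12: L0/L1/L2 = -/BCDHF/- → run B
t=13: L0/L1/L2 = -/BCDHF/- → run B
t=14: L0/L1/L2 = -/BCDHF/- → run B
t=15: L0/L1/L2 = -/BCDHF/- → run B
t=16: L0/L1/L2 = -/CDHF/- → run C
t=17: L0/L1/L2 = -/DHF/- → run D
t=18: L0/L1/L2 = -/DHF/- → run D
t=19: L0/L1/L2 = -/HF/- → run H
t=20: L0/L1/L2 = -/HF/- → run H
t=21: L0/L1/L2 = -/HF/- → run H
t=22: L0/L1/L2 = -/HF/- → run H
t=23: L0/L1/L2 = -/F/H → run F
t=24: L0/L1/L2 = -/F/H → run F
t=25: L0/L1/L2 = -/-/H → run H
t=26: (idle)
t=27: (idle)
t=28: (idle)
t=29: (idle)
t=30: (idle)

running at tick 25 = H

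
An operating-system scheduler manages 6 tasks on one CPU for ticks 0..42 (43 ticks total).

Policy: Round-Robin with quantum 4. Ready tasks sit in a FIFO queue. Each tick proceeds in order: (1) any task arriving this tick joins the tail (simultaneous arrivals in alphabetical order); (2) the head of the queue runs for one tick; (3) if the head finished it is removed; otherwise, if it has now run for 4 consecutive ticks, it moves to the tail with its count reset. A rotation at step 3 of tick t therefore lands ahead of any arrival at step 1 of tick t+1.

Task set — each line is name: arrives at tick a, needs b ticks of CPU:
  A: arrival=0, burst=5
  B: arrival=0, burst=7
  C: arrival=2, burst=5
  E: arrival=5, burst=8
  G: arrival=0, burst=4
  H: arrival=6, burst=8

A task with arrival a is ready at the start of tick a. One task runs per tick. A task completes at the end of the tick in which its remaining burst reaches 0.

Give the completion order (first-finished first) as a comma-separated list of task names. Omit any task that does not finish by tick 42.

completion order = G, A, B, C, E, H

t=0: queue=[A,B,G] q_used=0 → run A
t=1: queue=[A,B,G] q_used=1 → run A
t=2: queue=[A,B,G,C] q_used=2 → run A
t=3: queue=[A,B,G,C] q_used=3 → run A
t=4: queue=[B,G,C,A] q_used=0 → run B
t=5: queue=[B,G,C,A,E] q_used=1 → run B
t=6: queue=[B,G,C,A,E,H] q_used=2 → run B
t=7: queue=[B,G,C,A,E,H] q_used=3 → run B
t=8: queue=[G,C,A,E,H,B] q_used=0 → run G
t=9: queue=[G,C,A,E,H,B] q_used=1 → run G
t=10: queue=[G,C,A,E,H,B] q_used=2 → run G
t=11: queue=[G,C,A,E,H,B] q_used=3 → run G
t=12: queue=[C,A,E,H,B] q_used=0 → run C
t=13: queue=[C,A,E,H,B] q_used=1 → run C
t=14: queue=[C,A,E,H,B] q_used=2 → run C
t=15: queue=[C,A,E,H,B] q_used=3 → run C
t=16: queue=[A,E,H,B,C] q_used=0 → run A
t=17: queue=[E,H,B,C] q_used=0 → run E
t=18: queue=[E,H,B,C] q_used=1 → run E
t=19: queue=[E,H,B,C] q_used=2 → run E
t=20: queue=[E,H,B,C] q_used=3 → run E
t=21: queue=[H,B,C,E] q_used=0 → run H
t=22: queue=[H,B,C,E] q_used=1 → run H
t=23: queue=[H,B,C,E] q_used=2 → run H
t=24: queue=[H,B,C,E] q_used=3 → run H
t=25: queue=[B,C,E,H] q_used=0 → run B
t=26: queue=[B,C,E,H] q_used=1 → run B
t=27: queue=[B,C,E,H] q_used=2 → run B
t=28: queue=[C,E,H] q_used=0 → run C
t=29: queue=[E,H] q_used=0 → run E
t=30: queue=[E,H] q_used=1 → run E
t=31: queue=[E,H] q_used=2 → run E
t=32: queue=[E,H] q_used=3 → run E
t=33: queue=[H] q_used=0 → run H
t=34: queue=[H] q_used=1 → run H
t=35: queue=[H] q_used=2 → run H
t=36: queue=[H] q_used=3 → run H
t=37: (idle)
t=38: (idle)
t=39: (idle)
t=40: (idle)
t=41: (idle)
t=42: (idle)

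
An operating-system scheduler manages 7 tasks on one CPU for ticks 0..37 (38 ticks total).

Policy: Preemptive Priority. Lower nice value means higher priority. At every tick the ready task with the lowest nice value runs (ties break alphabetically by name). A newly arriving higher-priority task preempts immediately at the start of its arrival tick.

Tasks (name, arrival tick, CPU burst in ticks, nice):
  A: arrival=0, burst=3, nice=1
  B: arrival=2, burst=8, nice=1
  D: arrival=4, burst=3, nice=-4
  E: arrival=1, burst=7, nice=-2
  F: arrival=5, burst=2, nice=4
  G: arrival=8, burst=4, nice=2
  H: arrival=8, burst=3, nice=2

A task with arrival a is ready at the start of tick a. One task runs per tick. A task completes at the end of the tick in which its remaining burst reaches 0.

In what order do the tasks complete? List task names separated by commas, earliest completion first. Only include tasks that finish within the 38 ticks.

t=0: ready={A} → run A
t=1: ready={A,E} → run E
t=2: ready={A,B,E} → run E
t=3: ready={A,B,E} → run E
t=4: ready={A,B,D,E} → run D
t=5: ready={A,B,D,E,F} → run D
t=6: ready={A,B,D,E,F} → run D
t=7: ready={A,B,E,F} → run E
t=8: ready={A,B,E,F,G,H} → run E
t=9: ready={A,B,E,F,G,H} → run E
t=10: ready={A,B,E,F,G,H} → run E
t=11: ready={A,B,F,G,H} → run A
t=12: ready={A,B,F,G,H} → run A
t=13: ready={B,F,G,H} → run B
t=14: ready={B,F,G,H} → run B
t=15: ready={B,F,G,H} → run B
t=16: ready={B,F,G,H} → run B
t=17: ready={B,F,G,H} → run B
t=18: ready={B,F,G,H} → run B
t=19: ready={B,F,G,H} → run B
t=20: ready={B,F,G,H} → run B
t=21: ready={F,G,H} → run G
t=22: ready={F,G,H} → run G
t=23: ready={F,G,H} → run G
t=24: ready={F,G,H} → run G
t=25: ready={F,H} → run H
t=26: ready={F,H} → run H
t=27: ready={F,H} → run H
t=28: ready={F} → run F
t=29: ready={F} → run F
t=30: (idle)
t=31: (idle)
t=32: (idle)
t=33: (idle)
t=34: (idle)
t=35: (idle)
t=36: (idle)
t=37: (idle)

completion order = D, E, A, B, G, H, F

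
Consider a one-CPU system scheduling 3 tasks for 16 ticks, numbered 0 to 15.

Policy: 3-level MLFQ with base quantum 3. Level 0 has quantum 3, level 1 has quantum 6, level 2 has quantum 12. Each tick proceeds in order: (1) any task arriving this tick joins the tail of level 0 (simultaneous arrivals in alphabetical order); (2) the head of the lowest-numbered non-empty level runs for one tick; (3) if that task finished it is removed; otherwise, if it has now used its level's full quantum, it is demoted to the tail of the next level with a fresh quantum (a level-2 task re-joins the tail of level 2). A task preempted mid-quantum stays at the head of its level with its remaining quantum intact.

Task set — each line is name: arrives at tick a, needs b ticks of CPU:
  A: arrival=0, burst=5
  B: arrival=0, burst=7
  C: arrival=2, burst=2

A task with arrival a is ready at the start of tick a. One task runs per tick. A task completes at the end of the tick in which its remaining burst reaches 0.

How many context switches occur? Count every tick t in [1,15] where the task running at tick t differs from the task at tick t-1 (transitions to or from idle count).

t=0: L0/L1/L2 = AB/-/- → run A
t=1: L0/L1/L2 = AB/-/- → run A
t=2: L0/L1/L2 = ABC/-/- → run A
t=3: L0/L1/L2 = BC/A/- → run B
t=4: L0/L1/L2 = BC/A/- → run B
t=5: L0/L1/L2 = BC/A/- → run B
t=6: L0/L1/L2 = C/AB/- → run C
t=7: L0/L1/L2 = C/AB/- → run C
t=8: L0/L1/L2 = -/AB/- → run A
t=9: L0/L1/L2 = -/AB/- → run A
t=10: L0/L1/L2 = -/B/- → run B
t=11: L0/L1/L2 = -/B/- → run B
t=12: L0/L1/L2 = -/B/- → run B
t=13: L0/L1/L2 = -/B/- → run B
t=14: (idle)
t=15: (idle)

context switches = 5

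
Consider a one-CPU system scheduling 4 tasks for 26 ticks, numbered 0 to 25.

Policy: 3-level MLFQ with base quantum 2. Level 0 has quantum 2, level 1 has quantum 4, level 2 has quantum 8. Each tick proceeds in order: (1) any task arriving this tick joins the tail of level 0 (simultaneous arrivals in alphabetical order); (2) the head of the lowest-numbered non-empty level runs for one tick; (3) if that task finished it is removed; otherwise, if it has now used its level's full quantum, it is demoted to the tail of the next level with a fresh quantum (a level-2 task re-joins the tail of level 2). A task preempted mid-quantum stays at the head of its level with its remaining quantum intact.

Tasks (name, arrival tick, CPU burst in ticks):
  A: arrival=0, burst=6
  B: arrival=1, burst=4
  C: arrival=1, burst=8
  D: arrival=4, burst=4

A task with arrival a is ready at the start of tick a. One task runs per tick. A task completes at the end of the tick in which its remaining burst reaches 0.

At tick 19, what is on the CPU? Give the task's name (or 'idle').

t=0: L0/L1/L2 = A/-/- → run A
t=1: L0/L1/L2 = ABC/-/- → run A
t=2: L0/L1/L2 = BC/A/- → run B
t=3: L0/L1/L2 = BC/A/- → run B
t=4: L0/L1/L2 = CD/AB/- → run C
t=5: L0/L1/L2 = CD/AB/- → run C
t=6: L0/L1/L2 = D/ABC/- → run D
t=7: L0/L1/L2 = D/ABC/- → run D
t=8: L0/L1/L2 = -/ABCD/- → run A
t=9: L0/L1/L2 = -/ABCD/- → run A
t=10: L0/L1/L2 = -/ABCD/- → run A
t=11: L0/L1/L2 = -/ABCD/- → run A
t=12: L0/L1/L2 = -/BCD/- → run B
t=13: L0/L1/L2 = -/BCD/- → run B
t=14: L0/L1/L2 = -/CD/- → run C
t=15: L0/L1/L2 = -/CD/- → run C
t=16: L0/L1/L2 = -/CD/- → run C
t=17: L0/L1/L2 = -/CD/- → run C
t=18: L0/L1/L2 = -/D/C → run D
t=19: L0/L1/L2 = -/D/C → run D
t=20: L0/L1/L2 = -/-/C → run C
t=21: L0/L1/L2 = -/-/C → run C
t=22: (idle)
t=23: (idle)
t=24: (idle)
t=25: (idle)

running at tick 19 = D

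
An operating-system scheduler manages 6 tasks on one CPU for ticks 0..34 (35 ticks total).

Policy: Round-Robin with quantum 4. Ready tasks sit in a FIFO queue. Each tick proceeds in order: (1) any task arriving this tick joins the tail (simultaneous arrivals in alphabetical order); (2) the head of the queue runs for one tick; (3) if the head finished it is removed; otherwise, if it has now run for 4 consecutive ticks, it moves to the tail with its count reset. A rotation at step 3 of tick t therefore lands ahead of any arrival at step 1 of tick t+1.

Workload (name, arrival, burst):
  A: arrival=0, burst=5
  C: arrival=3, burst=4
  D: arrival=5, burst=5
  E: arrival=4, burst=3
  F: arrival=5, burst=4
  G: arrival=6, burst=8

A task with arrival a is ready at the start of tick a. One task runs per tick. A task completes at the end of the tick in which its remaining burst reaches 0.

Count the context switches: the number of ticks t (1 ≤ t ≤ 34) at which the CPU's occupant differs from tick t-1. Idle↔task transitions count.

context switches = 9

t=0: queue=[A] q_used=0 → run A
t=1: queue=[A] q_used=1 → run A
t=2: queue=[A] q_used=2 → run A
t=3: queue=[A,C] q_used=3 → run A
t=4: queue=[C,A,E] q_used=0 → run C
t=5: queue=[C,A,E,D,F] q_used=1 → run C
t=6: queue=[C,A,E,D,F,G] q_used=2 → run C
t=7: queue=[C,A,E,D,F,G] q_used=3 → run C
t=8: queue=[A,E,D,F,G] q_used=0 → run A
t=9: queue=[E,D,F,G] q_used=0 → run E
t=10: queue=[E,D,F,G] q_used=1 → run E
t=11: queue=[E,D,F,G] q_used=2 → run E
t=12: queue=[D,F,G] q_used=0 → run D
t=13: queue=[D,F,G] q_used=1 → run D
t=14: queue=[D,F,G] q_used=2 → run D
t=15: queue=[D,F,G] q_used=3 → run D
t=16: queue=[F,G,D] q_used=0 → run F
t=17: queue=[F,G,D] q_used=1 → run F
t=18: queue=[F,G,D] q_used=2 → run F
t=19: queue=[F,G,D] q_used=3 → run F
t=20: queue=[G,D] q_used=0 → run G
t=21: queue=[G,D] q_used=1 → run G
t=22: queue=[G,D] q_used=2 → run G
t=23: queue=[G,D] q_used=3 → run G
t=24: queue=[D,G] q_used=0 → run D
t=25: queue=[G] q_used=0 → run G
t=26: queue=[G] q_used=1 → run G
t=27: queue=[G] q_used=2 → run G
t=28: queue=[G] q_used=3 → run G
t=29: (idle)
t=30: (idle)
t=31: (idle)
t=32: (idle)
t=33: (idle)
t=34: (idle)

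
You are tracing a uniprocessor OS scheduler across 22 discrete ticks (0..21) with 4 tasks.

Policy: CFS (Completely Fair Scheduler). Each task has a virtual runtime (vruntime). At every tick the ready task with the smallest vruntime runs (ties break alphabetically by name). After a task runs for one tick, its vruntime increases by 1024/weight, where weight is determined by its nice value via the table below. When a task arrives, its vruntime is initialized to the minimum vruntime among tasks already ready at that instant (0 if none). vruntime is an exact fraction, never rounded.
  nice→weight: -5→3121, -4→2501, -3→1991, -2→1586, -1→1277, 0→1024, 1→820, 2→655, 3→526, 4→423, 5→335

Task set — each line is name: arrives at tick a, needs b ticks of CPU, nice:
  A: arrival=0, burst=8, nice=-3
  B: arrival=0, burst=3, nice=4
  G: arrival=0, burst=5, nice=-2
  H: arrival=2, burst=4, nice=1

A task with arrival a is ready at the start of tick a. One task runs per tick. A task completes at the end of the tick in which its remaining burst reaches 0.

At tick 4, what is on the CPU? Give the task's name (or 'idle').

t=0: vr[A=0 B=0 G=0] → run A
t=1: vr[A=1024/1991 B=0 G=0] → run B
t=2: vr[A=1024/1991 B=1024/423 G=0 H=0] → run G
t=3: vr[A=1024/1991 B=1024/423 G=512/793 H=0] → run H
t=4: vr[A=1024/1991 B=1024/423 G=512/793 H=256/205] → run A
t=5: vr[A=2048/1991 B=1024/423 G=512/793 H=256/205] → run G
t=6: vr[A=2048/1991 B=1024/423 G=1024/793 H=256/205] → run A
t=7: vr[A=3072/1991 B=1024/423 G=1024/793 H=256/205] → run H
t=8: vr[A=3072/1991 B=1024/423 G=1024/793 H=512/205] → run G
t=9: vr[A=3072/1991 B=1024/423 G=1536/793 H=512/205] → run A
t=10: vr[A=4096/1991 B=1024/423 G=1536/793 H=512/205] → run G
t=11: vr[A=4096/1991 B=1024/423 G=2048/793 H=512/205] → run A
t=12: vr[A=5120/1991 B=1024/423 G=2048/793 H=512/205] → run B
t=13: vr[A=5120/1991 B=2048/423 G=2048/793 H=512/205] → run H
t=14: vr[A=5120/1991 B=2048/423 G=2048/793 H=768/205] → run A
t=15: vr[A=6144/1991 B=2048/423 G=2048/793 H=768/205] → run G
t=16: vr[A=6144/1991 B=2048/423 H=768/205] → run A
t=17: vr[A=7168/1991 B=2048/423 H=768/205] → run A
t=18: vr[B=2048/423 H=768/205] → run H
t=19: vr[B=2048/423] → run B
t=20: (idle)
t=21: (idle)

running at tick 4 = A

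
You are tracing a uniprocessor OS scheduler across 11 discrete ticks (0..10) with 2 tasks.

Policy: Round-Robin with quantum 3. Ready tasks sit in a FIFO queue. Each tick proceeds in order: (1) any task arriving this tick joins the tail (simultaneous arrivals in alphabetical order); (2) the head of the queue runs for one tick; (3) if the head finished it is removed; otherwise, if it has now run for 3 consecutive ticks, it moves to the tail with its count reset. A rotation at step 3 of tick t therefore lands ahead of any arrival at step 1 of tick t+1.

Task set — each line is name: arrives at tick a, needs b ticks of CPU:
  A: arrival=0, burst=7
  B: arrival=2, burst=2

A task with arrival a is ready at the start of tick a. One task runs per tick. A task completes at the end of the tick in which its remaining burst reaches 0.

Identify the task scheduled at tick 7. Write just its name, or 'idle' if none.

t=0: queue=[A] q_used=0 → run A
t=1: queue=[A] q_used=1 → run A
t=2: queue=[A,B] q_used=2 → run A
t=3: queue=[B,A] q_used=0 → run B
t=4: queue=[B,A] q_used=1 → run B
t=5: queue=[A] q_used=0 → run A
t=6: queue=[A] q_used=1 → run A
t=7: queue=[A] q_used=2 → run A
t=8: queue=[A] q_used=0 → run A
t=9: (idle)
t=10: (idle)

running at tick 7 = A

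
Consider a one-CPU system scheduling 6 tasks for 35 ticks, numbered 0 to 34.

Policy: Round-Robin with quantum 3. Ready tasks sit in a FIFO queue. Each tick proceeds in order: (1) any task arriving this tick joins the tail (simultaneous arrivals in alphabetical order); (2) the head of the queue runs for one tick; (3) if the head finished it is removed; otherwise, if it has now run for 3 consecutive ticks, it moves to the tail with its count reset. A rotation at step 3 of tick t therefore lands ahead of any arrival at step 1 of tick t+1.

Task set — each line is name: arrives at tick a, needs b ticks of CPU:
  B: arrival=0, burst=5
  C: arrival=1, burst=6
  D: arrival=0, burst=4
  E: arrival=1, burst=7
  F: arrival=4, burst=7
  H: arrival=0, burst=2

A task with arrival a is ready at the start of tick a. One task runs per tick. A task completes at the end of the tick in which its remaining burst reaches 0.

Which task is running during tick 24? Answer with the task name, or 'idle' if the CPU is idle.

running at tick 24 = E

t=0: queue=[B,D,H] q_used=0 → run B
t=1: queue=[B,D,H,C,E] q_used=1 → run B
t=2: queue=[B,D,H,C,E] q_used=2 → run B
t=3: queue=[D,H,C,E,B] q_used=0 → run D
t=4: queue=[D,H,C,E,B,F] q_used=1 → run D
t=5: queue=[D,H,C,E,B,F] q_used=2 → run D
t=6: queue=[H,C,E,B,F,D] q_used=0 → run H
t=7: queue=[H,C,E,B,F,D] q_used=1 → run H
t=8: queue=[C,E,B,F,D] q_used=0 → run C
t=9: queue=[C,E,B,F,D] q_used=1 → run C
t=10: queue=[C,E,B,F,D] q_used=2 → run C
t=11: queue=[E,B,F,D,C] q_used=0 → run E
t=12: queue=[E,B,F,D,C] q_used=1 → run E
t=13: queue=[E,B,F,D,C] q_used=2 → run E
t=14: queue=[B,F,D,C,E] q_used=0 → run B
t=15: queue=[B,F,D,C,E] q_used=1 → run B
t=16: queue=[F,D,C,E] q_used=0 → run F
t=17: queue=[F,D,C,E] q_used=1 → run F
t=18: queue=[F,D,C,E] q_used=2 → run F
t=19: queue=[D,C,E,F] q_used=0 → run D
t=20: queue=[C,E,F] q_used=0 → run C
t=21: queue=[C,E,F] q_used=1 → run C
t=22: queue=[C,E,F] q_used=2 → run C
t=23: queue=[E,F] q_used=0 → run E
t=24: queue=[E,F] q_used=1 → run E
t=25: queue=[E,F] q_used=2 → run E
t=26: queue=[F,E] q_used=0 → run F
t=27: queue=[F,E] q_used=1 → run F
t=28: queue=[F,E] q_used=2 → run F
t=29: queue=[E,F] q_used=0 → run E
t=30: queue=[F] q_used=0 → run F
t=31: (idle)
t=32: (idle)
t=33: (idle)
t=34: (idle)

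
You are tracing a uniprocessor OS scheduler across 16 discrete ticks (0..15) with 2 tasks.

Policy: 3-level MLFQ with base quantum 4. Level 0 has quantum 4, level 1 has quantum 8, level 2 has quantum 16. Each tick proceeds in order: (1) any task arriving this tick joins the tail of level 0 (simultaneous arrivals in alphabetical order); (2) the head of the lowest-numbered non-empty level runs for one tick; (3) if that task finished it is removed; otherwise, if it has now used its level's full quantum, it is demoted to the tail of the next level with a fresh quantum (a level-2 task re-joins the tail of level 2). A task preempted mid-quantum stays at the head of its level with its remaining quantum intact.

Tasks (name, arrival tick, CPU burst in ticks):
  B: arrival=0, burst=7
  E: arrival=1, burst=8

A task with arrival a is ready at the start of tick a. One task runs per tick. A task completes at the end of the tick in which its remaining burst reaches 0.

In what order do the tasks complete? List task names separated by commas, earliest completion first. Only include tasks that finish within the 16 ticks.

t=0: L0/L1/L2 = B/-/- → run B
t=1: L0/L1/L2 = BE/-/- → run B
t=2: L0/L1/L2 = BE/-/- → run B
t=3: L0/L1/L2 = BE/-/- → run B
t=4: L0/L1/L2 = E/B/- → run E
t=5: L0/L1/L2 = E/B/- → run E
t=6: L0/L1/L2 = E/B/- → run E
t=7: L0/L1/L2 = E/B/- → run E
t=8: L0/L1/L2 = -/BE/- → run B
t=9: L0/L1/L2 = -/BE/- → run B
t=10: L0/L1/L2 = -/BE/- → run B
t=11: L0/L1/L2 = -/E/- → run E
t=12: L0/L1/L2 = -/E/- → run E
t=13: L0/L1/L2 = -/E/- → run E
t=14: L0/L1/L2 = -/E/- → run E
t=15: (idle)

completion order = B, E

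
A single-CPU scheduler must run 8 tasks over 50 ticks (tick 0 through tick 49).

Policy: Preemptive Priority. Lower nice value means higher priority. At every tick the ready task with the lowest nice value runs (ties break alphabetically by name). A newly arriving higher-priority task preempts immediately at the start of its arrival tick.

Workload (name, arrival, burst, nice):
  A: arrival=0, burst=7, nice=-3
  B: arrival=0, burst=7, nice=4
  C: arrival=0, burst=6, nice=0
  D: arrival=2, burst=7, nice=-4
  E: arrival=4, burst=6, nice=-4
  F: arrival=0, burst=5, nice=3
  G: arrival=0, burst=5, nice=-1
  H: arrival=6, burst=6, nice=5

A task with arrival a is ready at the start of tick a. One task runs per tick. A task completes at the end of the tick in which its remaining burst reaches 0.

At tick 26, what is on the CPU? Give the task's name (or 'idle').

running at tick 26 = C

t=0: ready={A,B,C,F,G} → run A
t=1: ready={A,B,C,F,G} → run A
t=2: ready={A,B,C,D,F,G} → run D
t=3: ready={A,B,C,D,F,G} → run D
t=4: ready={A,B,C,D,E,F,G} → run D
t=5: ready={A,B,C,D,E,F,G} → run D
t=6: ready={A,B,C,D,E,F,G,H} → run D
t=7: ready={A,B,C,D,E,F,G,H} → run D
t=8: ready={A,B,C,D,E,F,G,H} → run D
t=9: ready={A,B,C,E,F,G,H} → run E
t=10: ready={A,B,C,E,F,G,H} → run E
t=11: ready={A,B,C,E,F,G,H} → run E
t=12: ready={A,B,C,E,F,G,H} → run E
t=13: ready={A,B,C,E,F,G,H} → run E
t=14: ready={A,B,C,E,F,G,H} → run E
t=15: ready={A,B,C,F,G,H} → run A
t=16: ready={A,B,C,F,G,H} → run A
t=17: ready={A,B,C,F,G,H} → run A
t=18: ready={A,B,C,F,G,H} → run A
t=19: ready={A,B,C,F,G,H} → run A
t=20: ready={B,C,F,G,H} → run G
t=21: ready={B,C,F,G,H} → run G
t=22: ready={B,C,F,G,H} → run G
t=23: ready={B,C,F,G,H} → run G
t=24: ready={B,C,F,G,H} → run G
t=25: ready={B,C,F,H} → run C
t=26: ready={B,C,F,H} → run C
t=27: ready={B,C,F,H} → run C
t=28: ready={B,C,F,H} → run C
t=29: ready={B,C,F,H} → run C
t=30: ready={B,C,F,H} → run C
t=31: ready={B,F,H} → run F
t=32: ready={B,F,H} → run F
t=33: ready={B,F,H} → run F
t=34: ready={B,F,H} → run F
t=35: ready={B,F,H} → run F
t=36: ready={B,H} → run B
t=37: ready={B,H} → run B
t=38: ready={B,H} → run B
t=39: ready={B,H} → run B
t=40: ready={B,H} → run B
t=41: ready={B,H} → run B
t=42: ready={B,H} → run B
t=43: ready={H} → run H
t=44: ready={H} → run H
t=45: ready={H} → run H
t=46: ready={H} → run H
t=47: ready={H} → run H
t=48: ready={H} → run H
t=49: (idle)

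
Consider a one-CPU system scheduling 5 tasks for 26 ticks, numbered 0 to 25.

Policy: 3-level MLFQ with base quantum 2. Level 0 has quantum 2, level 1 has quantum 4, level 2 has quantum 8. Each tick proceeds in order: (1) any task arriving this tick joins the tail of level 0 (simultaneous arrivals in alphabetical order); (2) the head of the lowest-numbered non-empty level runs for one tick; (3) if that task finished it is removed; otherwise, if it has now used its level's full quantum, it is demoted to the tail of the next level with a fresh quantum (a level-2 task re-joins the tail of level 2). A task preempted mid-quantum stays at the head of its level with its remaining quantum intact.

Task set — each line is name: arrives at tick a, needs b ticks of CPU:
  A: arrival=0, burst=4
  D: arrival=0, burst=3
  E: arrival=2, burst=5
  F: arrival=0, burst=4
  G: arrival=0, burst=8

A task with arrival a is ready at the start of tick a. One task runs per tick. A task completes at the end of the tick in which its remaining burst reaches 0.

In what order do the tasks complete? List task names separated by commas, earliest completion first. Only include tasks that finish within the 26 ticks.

t=0: L0/L1/L2 = ADFG/-/- → run A
t=1: L0/L1/L2 = ADFG/-/- → run A
t=2: L0/L1/L2 = DFGE/A/- → run D
t=3: L0/L1/L2 = DFGE/A/- → run D
t=4: L0/L1/L2 = FGE/AD/- → run F
t=5: L0/L1/L2 = FGE/AD/- → run F
t=6: L0/L1/L2 = GE/ADF/- → run G
t=7: L0/L1/L2 = GE/ADF/- → run G
t=8: L0/L1/L2 = E/ADFG/- → run E
t=9: L0/L1/L2 = E/ADFG/- → run E
t=10: L0/L1/L2 = -/ADFGE/- → run A
t=11: L0/L1/L2 = -/ADFGE/- → run A
t=12: L0/L1/L2 = -/DFGE/- → run D
t=13: L0/L1/L2 = -/FGE/- → run F
t=14: L0/L1/L2 = -/FGE/- → run F
t=15: L0/L1/L2 = -/GE/- → run G
t=16: L0/L1/L2 = -/GE/- → run G
t=17: L0/L1/L2 = -/GE/- → run G
t=18: L0/L1/L2 = -/GE/- → run G
t=19: L0/L1/L2 = -/E/G → run E
t=20: L0/L1/L2 = -/E/G → run E
t=21: L0/L1/L2 = -/E/G → run E
t=22: L0/L1/L2 = -/-/G → run G
t=23: L0/L1/L2 = -/-/G → run G
t=24: (idle)
t=25: (idle)

completion order = A, D, F, E, G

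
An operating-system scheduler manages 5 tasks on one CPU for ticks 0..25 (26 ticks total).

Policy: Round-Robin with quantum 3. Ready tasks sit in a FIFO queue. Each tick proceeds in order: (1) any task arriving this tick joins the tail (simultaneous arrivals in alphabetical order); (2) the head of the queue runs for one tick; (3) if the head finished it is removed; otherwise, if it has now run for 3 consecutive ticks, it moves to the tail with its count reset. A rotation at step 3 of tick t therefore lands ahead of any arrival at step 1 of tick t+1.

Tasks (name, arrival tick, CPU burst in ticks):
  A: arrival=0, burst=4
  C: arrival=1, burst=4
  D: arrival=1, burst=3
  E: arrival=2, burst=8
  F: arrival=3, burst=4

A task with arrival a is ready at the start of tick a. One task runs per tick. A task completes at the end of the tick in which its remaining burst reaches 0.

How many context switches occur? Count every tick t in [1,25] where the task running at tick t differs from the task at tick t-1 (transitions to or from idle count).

t=0: queue=[A] q_used=0 → run A
t=1: queue=[A,C,D] q_used=1 → run A
t=2: queue=[A,C,D,E] q_used=2 → run A
t=3: queue=[C,D,E,A,F] q_used=0 → run C
t=4: queue=[C,D,E,A,F] q_used=1 → run C
t=5: queue=[C,D,E,A,F] q_used=2 → run C
t=6: queue=[D,E,A,F,C] q_used=0 → run D
t=7: queue=[D,E,A,F,C] q_used=1 → run D
t=8: queue=[D,E,A,F,C] q_used=2 → run D
t=9: queue=[E,A,F,C] q_used=0 → run E
t=10: queue=[E,A,F,C] q_used=1 → run E
t=11: queue=[E,A,F,C] q_used=2 → run E
t=12: queue=[A,F,C,E] q_used=0 → run A
t=13: queue=[F,C,E] q_used=0 → run F
t=14: queue=[F,C,E] q_used=1 → run F
t=15: queue=[F,C,E] q_used=2 → run F
t=16: queue=[C,E,F] q_used=0 → run C
t=17: queue=[E,F] q_used=0 → run E
t=18: queue=[E,F] q_used=1 → run E
t=19: queue=[E,F] q_used=2 → run E
t=20: queue=[F,E] q_used=0 → run F
t=21: queue=[E] q_used=0 → run E
t=22: queue=[E] q_used=1 → run E
t=23: (idle)
t=24: (idle)
t=25: (idle)

context switches = 10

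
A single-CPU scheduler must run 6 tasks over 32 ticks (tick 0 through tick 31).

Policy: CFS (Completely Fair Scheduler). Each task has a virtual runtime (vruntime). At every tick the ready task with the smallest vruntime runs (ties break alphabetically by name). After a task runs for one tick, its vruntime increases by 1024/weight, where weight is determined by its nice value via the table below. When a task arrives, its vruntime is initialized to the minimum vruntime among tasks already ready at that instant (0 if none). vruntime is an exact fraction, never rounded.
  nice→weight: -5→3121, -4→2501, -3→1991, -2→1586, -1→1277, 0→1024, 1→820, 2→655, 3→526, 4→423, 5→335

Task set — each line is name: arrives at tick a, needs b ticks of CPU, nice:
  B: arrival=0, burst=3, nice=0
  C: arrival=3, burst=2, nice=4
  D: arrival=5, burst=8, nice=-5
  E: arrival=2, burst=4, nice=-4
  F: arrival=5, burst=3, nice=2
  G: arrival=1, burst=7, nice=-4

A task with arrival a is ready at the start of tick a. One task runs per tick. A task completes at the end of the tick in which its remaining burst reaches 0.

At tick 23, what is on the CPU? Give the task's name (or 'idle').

running at tick 23 = C

t=0: vr[B=0] → run B
t=1: vr[B=1 G=1] → run B
t=2: vr[B=2 E=1 G=1] → run E
t=3: vr[B=2 C=1 E=3525/2501 G=1] → run C
t=4: vr[B=2 C=1447/423 E=3525/2501 G=1] → run G
t=5: vr[B=2 C=1447/423 D=3525/2501 E=3525/2501 F=3525/2501 G=3525/2501] → run D
t=6: vr[B=2 C=1447/423 D=13562549/7805621 E=3525/2501 F=3525/2501 G=3525/2501] → run E
t=7: vr[B=2 C=1447/423 D=13562549/7805621 E=4549/2501 F=3525/2501 G=3525/2501] → run F
t=8: vr[B=2 C=1447/423 D=13562549/7805621 E=4549/2501 F=4869899/1638155 G=3525/2501] → run G
t=9: vr[B=2 C=1447/423 D=13562549/7805621 E=4549/2501 F=4869899/1638155 G=4549/2501] → run D
t=10: vr[B=2 C=1447/423 D=16123573/7805621 E=4549/2501 F=4869899/1638155 G=4549/2501] → run E
t=11: vr[B=2 C=1447/423 D=16123573/7805621 E=5573/2501 F=4869899/1638155 G=4549/2501] → run G
t=12: vr[B=2 C=1447/423 D=16123573/7805621 E=5573/2501 F=4869899/1638155 G=5573/2501] → run B
t=13: vr[C=1447/423 D=16123573/7805621 E=5573/2501 F=4869899/1638155 G=5573/2501] → run D
t=14: vr[C=1447/423 D=18684597/7805621 E=5573/2501 F=4869899/1638155 G=5573/2501] → run E
t=15: vr[C=1447/423 D=18684597/7805621 F=4869899/1638155 G=5573/2501] → run G
t=16: vr[C=1447/423 D=18684597/7805621 F=4869899/1638155 G=6597/2501] → run D
t=17: vr[C=1447/423 D=21245621/7805621 F=4869899/1638155 G=6597/2501] → run G
t=18: vr[C=1447/423 D=21245621/7805621 F=4869899/1638155 G=7621/2501] → run D
t=19: vr[C=1447/423 D=23806645/7805621 F=4869899/1638155 G=7621/2501] → run F
t=20: vr[C=1447/423 D=23806645/7805621 F=7430923/1638155 G=7621/2501] → run G
t=21: vr[C=1447/423 D=23806645/7805621 F=7430923/1638155 G=8645/2501] → run D
t=22: vr[C=1447/423 D=26367669/7805621 F=7430923/1638155 G=8645/2501] → run D
t=23: vr[C=1447/423 D=28928693/7805621 F=7430923/1638155 G=8645/2501] → run C
t=24: vr[D=28928693/7805621 F=7430923/1638155 G=8645/2501] → run G
t=25: vr[D=28928693/7805621 F=7430923/1638155] → run D
t=26: vr[F=7430923/1638155] → run F
t=27: (idle)
t=28: (idle)
t=29: (idle)
t=30: (idle)
t=31: (idle)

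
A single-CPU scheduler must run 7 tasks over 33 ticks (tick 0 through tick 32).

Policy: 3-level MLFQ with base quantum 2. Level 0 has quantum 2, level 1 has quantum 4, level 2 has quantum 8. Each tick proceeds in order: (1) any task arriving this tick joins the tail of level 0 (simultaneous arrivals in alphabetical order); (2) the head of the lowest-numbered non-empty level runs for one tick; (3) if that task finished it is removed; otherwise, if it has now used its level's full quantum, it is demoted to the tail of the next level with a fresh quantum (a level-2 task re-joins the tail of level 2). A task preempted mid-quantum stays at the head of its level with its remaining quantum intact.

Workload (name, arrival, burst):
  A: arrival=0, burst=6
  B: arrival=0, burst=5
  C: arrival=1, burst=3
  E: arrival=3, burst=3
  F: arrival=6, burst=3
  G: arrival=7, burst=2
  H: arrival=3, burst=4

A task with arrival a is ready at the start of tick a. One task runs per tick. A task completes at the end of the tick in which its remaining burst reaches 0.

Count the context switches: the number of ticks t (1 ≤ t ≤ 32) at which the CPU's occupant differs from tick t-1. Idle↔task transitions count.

context switches = 13

t=0: L0/L1/L2 = AB/-/- → run A
t=1: L0/L1/L2 = ABC/-/- → run A
t=2: L0/L1/L2 = BC/A/- → run B
t=3: L0/L1/L2 = BCEH/A/- → run B
t=4: L0/L1/L2 = CEH/AB/- → run C
t=5: L0/L1/L2 = CEH/AB/- → run C
t=6: L0/L1/L2 = EHF/ABC/- → run E
t=7: L0/L1/L2 = EHFG/ABC/- → run E
t=8: L0/L1/L2 = HFG/ABCE/- → run H
t=9: L0/L1/L2 = HFG/ABCE/- → run H
t=10: L0/L1/L2 = FG/ABCEH/- → run F
t=11: L0/L1/L2 = FG/ABCEH/- → run F
t=12: L0/L1/L2 = G/ABCEHF/- → run G
t=13: L0/L1/L2 = G/ABCEHF/- → run G
t=14: L0/L1/L2 = -/ABCEHF/- → run A
t=15: L0/L1/L2 = -/ABCEHF/- → run A
t=16: L0/L1/L2 = -/ABCEHF/- → run A
t=17: L0/L1/L2 = -/ABCEHF/- → run A
t=18: L0/L1/L2 = -/BCEHF/- → run B
t=19: L0/L1/L2 = -/BCEHF/- → run B
t=20: L0/L1/L2 = -/BCEHF/- → run B
t=21: L0/L1/L2 = -/CEHF/- → run C
t=22: L0/L1/L2 = -/EHF/- → run E
t=23: L0/L1/L2 = -/HF/- → run H
t=24: L0/L1/L2 = -/HF/- → run H
t=25: L0/L1/L2 = -/F/- → run F
t=26: (idle)
t=27: (idle)
t=28: (idle)
t=29: (idle)
t=30: (idle)
t=31: (idle)
t=32: (idle)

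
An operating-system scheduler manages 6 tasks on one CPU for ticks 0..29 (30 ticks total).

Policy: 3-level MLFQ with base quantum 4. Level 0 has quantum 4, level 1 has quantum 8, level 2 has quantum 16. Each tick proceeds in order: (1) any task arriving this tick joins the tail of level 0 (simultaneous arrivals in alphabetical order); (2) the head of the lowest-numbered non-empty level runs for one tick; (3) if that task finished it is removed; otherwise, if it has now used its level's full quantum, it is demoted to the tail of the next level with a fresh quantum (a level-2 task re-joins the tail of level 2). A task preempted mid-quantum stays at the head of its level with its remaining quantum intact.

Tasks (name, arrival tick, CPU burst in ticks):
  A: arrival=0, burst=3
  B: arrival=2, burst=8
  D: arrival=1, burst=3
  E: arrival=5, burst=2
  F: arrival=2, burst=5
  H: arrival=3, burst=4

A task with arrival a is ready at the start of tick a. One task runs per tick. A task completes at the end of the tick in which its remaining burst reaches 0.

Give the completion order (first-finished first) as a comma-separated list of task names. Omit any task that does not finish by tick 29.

t=0: L0/L1/L2 = A/-/- → run A
t=1: L0/L1/L2 = AD/-/- → run A
t=2: L0/L1/L2 = ADBF/-/- → run A
t=3: L0/L1/L2 = DBFH/-/- → run D
t=4: L0/L1/L2 = DBFH/-/- → run D
t=5: L0/L1/L2 = DBFHE/-/- → run D
t=6: L0/L1/L2 = BFHE/-/- → run B
t=7: L0/L1/L2 = BFHE/-/- → run B
t=8: L0/L1/L2 = BFHE/-/- → run B
t=9: L0/L1/L2 = BFHE/-/- → run B
t=10: L0/L1/L2 = FHE/B/- → run F
t=11: L0/L1/L2 = FHE/B/- → run F
t=12: L0/L1/L2 = FHE/B/- → run F
t=13: L0/L1/L2 = FHE/B/- → run F
t=14: L0/L1/L2 = HE/BF/- → run H
t=15: L0/L1/L2 = HE/BF/- → run H
t=16: L0/L1/L2 = HE/BF/- → run H
t=17: L0/L1/L2 = HE/BF/- → run H
t=18: L0/L1/L2 = E/BF/- → run E
t=19: L0/L1/L2 = E/BF/- → run E
t=20: L0/L1/L2 = -/BF/- → run B
t=21: L0/L1/L2 = -/BF/- → run B
t=22: L0/L1/L2 = -/BF/- → run B
t=23: L0/L1/L2 = -/BF/- → run B
t=24: L0/L1/L2 = -/F/- → run F
t=25: (idle)
t=26: (idle)
t=27: (idle)
t=28: (idle)
t=29: (idle)

completion order = A, D, H, E, B, F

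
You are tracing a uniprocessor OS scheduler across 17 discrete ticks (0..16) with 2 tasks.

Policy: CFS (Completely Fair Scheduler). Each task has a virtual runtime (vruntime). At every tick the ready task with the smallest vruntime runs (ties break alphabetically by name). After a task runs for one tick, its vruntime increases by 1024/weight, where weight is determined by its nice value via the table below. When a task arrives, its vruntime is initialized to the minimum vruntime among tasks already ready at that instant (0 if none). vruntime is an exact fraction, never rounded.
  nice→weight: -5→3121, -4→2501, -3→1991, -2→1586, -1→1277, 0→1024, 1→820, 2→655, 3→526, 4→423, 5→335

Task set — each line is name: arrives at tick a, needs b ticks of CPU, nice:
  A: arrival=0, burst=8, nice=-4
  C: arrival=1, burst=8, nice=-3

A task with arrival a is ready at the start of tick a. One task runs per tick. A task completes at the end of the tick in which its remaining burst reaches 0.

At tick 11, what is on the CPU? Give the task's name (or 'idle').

t=0: vr[A=0] → run A
t=1: vr[A=1024/2501 C=1024/2501] → run A
t=2: vr[A=2048/2501 C=1024/2501] → run C
t=3: vr[A=2048/2501 C=4599808/4979491] → run A
t=4: vr[A=3072/2501 C=4599808/4979491] → run C
t=5: vr[A=3072/2501 C=7160832/4979491] → run A
t=6: vr[A=4096/2501 C=7160832/4979491] → run C
t=7: vr[A=4096/2501 C=9721856/4979491] → run A
t=8: vr[A=5120/2501 C=9721856/4979491] → run C
t=9: vr[A=5120/2501 C=12282880/4979491] → run A
t=10: vr[A=6144/2501 C=12282880/4979491] → run A
t=11: vr[A=7168/2501 C=12282880/4979491] → run C
t=12: vr[A=7168/2501 C=14843904/4979491] → run A
t=13: vr[C=14843904/4979491] → run C
t=14: vr[C=17404928/4979491] → run C
t=15: vr[C=19965952/4979491] → run C
t=16: (idle)

running at tick 11 = C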